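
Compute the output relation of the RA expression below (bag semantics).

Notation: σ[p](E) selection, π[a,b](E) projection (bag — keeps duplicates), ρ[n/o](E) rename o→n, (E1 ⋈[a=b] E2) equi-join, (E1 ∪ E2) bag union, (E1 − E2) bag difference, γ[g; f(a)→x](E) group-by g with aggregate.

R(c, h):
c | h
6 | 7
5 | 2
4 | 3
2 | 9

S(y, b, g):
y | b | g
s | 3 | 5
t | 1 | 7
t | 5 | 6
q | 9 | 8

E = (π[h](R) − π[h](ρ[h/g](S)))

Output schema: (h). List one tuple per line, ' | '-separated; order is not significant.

Subexpression sizes:
  R → 4
  π[h](R) → 4
  S → 4
  ρ[h/g](S) → 4
  π[h](ρ[h/g](S)) → 4
  (π[h](R) − π[h](ρ[h/g](S))) → 3

== RESULT ==
h
2
3
9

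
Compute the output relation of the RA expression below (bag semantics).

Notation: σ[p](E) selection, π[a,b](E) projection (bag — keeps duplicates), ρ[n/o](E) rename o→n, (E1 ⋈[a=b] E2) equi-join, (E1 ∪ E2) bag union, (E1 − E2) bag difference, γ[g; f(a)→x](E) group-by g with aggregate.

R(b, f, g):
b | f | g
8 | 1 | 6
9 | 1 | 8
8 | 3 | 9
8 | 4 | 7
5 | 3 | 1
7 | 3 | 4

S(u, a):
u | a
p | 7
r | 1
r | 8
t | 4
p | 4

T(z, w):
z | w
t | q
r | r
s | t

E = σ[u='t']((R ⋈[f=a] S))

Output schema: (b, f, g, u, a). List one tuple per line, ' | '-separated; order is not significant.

Row counts bottom-up:
  R → 6
  S → 5
  (R ⋈[f=a] S) → 4
  σ[u='t']((R ⋈[f=a] S)) → 1

== RESULT ==
b | f | g | u | a
8 | 4 | 7 | t | 4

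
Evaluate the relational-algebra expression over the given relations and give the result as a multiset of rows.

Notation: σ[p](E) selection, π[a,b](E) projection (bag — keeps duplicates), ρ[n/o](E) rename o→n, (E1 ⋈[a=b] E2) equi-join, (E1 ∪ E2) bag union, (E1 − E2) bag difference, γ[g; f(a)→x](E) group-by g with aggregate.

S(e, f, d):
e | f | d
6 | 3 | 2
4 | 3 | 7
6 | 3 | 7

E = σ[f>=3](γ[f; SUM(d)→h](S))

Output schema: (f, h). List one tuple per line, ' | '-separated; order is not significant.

Per-node cardinality:
  S → 3
  γ[f; SUM(d)→h](S) → 1
  σ[f>=3](γ[f; SUM(d)→h](S)) → 1

== RESULT ==
f | h
3 | 16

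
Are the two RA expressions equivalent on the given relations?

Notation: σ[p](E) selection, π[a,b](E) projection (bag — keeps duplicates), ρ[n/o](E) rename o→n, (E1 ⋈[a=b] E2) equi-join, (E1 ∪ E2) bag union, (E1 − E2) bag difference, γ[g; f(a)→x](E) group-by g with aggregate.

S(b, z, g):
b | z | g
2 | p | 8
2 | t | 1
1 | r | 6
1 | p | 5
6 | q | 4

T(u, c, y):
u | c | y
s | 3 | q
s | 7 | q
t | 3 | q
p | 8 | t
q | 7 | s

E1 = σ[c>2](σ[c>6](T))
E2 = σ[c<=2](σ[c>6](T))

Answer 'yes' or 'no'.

E1 row counts bottom-up:
  T → 5
  σ[c>6](T) → 3
  σ[c>2](σ[c>6](T)) → 3
E2 row counts bottom-up:
  T → 5
  σ[c>6](T) → 3
  σ[c<=2](σ[c>6](T)) → 0

E1 result:
u | c | y
p | 8 | t
q | 7 | s
s | 7 | q
E2 result:
u | c | y
(0 rows)
Witness: ('q', 7, 's') appears 1× in E1 but 0× in E2.

no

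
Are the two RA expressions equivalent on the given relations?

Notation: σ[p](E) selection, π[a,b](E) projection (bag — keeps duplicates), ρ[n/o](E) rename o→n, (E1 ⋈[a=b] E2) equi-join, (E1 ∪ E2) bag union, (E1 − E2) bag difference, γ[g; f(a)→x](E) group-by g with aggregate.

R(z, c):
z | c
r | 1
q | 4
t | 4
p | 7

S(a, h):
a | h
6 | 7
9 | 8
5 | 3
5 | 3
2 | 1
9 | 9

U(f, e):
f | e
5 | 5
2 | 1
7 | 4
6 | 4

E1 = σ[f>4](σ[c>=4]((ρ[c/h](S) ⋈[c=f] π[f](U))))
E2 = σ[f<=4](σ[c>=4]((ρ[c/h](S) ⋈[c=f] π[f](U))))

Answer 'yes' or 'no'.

E1 per-node cardinality:
  S → 6
  ρ[c/h](S) → 6
  U → 4
  π[f](U) → 4
  (ρ[c/h](S) ⋈[c=f] π[f](U)) → 1
  σ[c>=4]((ρ[c/h](S) ⋈[c=f] π[f](U))) → 1
  σ[f>4](σ[c>=4]((ρ[c/h](S) ⋈[c=f] π[f](U)))) → 1
E2 per-node cardinality:
  S → 6
  ρ[c/h](S) → 6
  U → 4
  π[f](U) → 4
  (ρ[c/h](S) ⋈[c=f] π[f](U)) → 1
  σ[c>=4]((ρ[c/h](S) ⋈[c=f] π[f](U))) → 1
  σ[f<=4](σ[c>=4]((ρ[c/h](S) ⋈[c=f] π[f](U)))) → 0

E1 result:
a | c | f
6 | 7 | 7
E2 result:
a | c | f
(0 rows)
Witness: (6, 7, 7) appears 1× in E1 but 0× in E2.

no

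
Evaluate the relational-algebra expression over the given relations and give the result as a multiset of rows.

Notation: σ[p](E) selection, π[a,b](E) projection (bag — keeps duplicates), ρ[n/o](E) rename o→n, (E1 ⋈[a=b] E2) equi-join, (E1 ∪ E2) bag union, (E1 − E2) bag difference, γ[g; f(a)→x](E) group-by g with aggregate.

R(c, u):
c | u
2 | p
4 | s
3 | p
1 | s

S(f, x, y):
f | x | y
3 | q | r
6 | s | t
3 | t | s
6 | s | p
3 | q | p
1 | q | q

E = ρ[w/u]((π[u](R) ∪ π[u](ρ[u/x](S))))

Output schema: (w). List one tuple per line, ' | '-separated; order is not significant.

Row counts bottom-up:
  R → 4
  π[u](R) → 4
  S → 6
  ρ[u/x](S) → 6
  π[u](ρ[u/x](S)) → 6
  (π[u](R) ∪ π[u](ρ[u/x](S))) → 10
  ρ[w/u]((π[u](R) ∪ π[u](ρ[u/x](S)))) → 10

== RESULT ==
w
p
p
q
q
q
s
s
s
s
t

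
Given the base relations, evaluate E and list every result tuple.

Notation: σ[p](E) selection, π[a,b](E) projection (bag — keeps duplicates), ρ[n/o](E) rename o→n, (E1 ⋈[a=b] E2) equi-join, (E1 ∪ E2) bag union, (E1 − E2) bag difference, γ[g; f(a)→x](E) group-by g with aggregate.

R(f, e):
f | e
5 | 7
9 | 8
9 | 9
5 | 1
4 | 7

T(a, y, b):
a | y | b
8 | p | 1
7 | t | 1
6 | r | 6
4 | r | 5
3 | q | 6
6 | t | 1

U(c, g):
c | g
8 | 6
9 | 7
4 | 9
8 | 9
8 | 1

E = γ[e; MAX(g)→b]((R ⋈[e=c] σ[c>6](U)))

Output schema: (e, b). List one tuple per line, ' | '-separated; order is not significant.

Row counts bottom-up:
  R → 5
  U → 5
  σ[c>6](U) → 4
  (R ⋈[e=c] σ[c>6](U)) → 4
  γ[e; MAX(g)→b]((R ⋈[e=c] σ[c>6](U))) → 2

== RESULT ==
e | b
8 | 9
9 | 7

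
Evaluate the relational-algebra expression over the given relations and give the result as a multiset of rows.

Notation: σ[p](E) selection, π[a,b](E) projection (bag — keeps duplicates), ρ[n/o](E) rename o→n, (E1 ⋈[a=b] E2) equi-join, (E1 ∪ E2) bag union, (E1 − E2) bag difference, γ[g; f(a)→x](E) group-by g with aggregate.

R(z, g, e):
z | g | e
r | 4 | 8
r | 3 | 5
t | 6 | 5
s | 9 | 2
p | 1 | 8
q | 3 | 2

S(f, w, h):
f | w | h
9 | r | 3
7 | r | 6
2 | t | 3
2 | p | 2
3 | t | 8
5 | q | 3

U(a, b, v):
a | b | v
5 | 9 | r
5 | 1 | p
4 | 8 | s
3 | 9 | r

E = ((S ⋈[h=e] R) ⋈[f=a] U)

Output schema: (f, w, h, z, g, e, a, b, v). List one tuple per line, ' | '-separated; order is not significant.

Stepwise |·|:
  S → 6
  R → 6
  (S ⋈[h=e] R) → 4
  U → 4
  ((S ⋈[h=e] R) ⋈[f=a] U) → 2

== RESULT ==
f | w | h | z | g | e | a | b | v
3 | t | 8 | p | 1 | 8 | 3 | 9 | r
3 | t | 8 | r | 4 | 8 | 3 | 9 | r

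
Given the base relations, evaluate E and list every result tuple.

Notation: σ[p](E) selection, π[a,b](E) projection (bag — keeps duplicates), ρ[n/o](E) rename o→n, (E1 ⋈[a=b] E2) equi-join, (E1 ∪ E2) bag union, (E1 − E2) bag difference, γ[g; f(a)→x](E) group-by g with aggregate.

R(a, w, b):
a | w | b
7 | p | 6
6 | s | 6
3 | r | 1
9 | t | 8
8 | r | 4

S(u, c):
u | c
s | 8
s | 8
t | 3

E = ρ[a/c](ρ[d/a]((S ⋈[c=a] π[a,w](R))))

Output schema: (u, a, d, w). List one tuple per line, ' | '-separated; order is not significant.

Row counts bottom-up:
  S → 3
  R → 5
  π[a,w](R) → 5
  (S ⋈[c=a] π[a,w](R)) → 3
  ρ[d/a]((S ⋈[c=a] π[a,w](R))) → 3
  ρ[a/c](ρ[d/a]((S ⋈[c=a] π[a,w](R)))) → 3

== RESULT ==
u | a | d | w
s | 8 | 8 | r
s | 8 | 8 | r
t | 3 | 3 | r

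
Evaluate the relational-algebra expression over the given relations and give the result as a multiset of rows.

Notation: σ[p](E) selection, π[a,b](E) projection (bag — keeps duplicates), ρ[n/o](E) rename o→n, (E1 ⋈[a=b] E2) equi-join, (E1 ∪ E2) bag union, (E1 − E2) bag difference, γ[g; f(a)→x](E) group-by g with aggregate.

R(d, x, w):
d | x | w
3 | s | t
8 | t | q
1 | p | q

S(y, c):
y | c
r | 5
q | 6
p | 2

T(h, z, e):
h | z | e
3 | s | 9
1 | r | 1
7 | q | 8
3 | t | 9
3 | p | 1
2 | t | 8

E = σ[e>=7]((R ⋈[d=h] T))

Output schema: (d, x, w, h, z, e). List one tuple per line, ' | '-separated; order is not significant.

Stepwise |·|:
  R → 3
  T → 6
  (R ⋈[d=h] T) → 4
  σ[e>=7]((R ⋈[d=h] T)) → 2

== RESULT ==
d | x | w | h | z | e
3 | s | t | 3 | s | 9
3 | s | t | 3 | t | 9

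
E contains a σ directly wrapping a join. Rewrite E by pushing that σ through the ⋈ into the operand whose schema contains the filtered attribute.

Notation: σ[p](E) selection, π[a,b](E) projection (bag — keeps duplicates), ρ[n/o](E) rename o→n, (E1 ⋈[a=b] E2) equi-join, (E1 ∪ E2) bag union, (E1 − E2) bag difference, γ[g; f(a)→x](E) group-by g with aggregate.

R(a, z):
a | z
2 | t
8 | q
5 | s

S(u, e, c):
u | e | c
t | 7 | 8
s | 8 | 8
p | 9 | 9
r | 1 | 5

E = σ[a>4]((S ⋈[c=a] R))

σ filters on a, owned by the right side.
E' = (S ⋈[c=a] σ[a>4](R))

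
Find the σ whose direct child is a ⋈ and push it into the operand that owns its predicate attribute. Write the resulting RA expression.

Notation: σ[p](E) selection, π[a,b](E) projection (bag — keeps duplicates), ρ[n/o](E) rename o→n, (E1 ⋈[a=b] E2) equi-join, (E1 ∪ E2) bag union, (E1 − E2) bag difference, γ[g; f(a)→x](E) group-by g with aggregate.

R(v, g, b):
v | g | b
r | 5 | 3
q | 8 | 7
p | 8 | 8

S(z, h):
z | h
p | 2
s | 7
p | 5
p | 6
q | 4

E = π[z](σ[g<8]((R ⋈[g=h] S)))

σ filters on g, owned by the left side.
E' = π[z]((σ[g<8](R) ⋈[g=h] S))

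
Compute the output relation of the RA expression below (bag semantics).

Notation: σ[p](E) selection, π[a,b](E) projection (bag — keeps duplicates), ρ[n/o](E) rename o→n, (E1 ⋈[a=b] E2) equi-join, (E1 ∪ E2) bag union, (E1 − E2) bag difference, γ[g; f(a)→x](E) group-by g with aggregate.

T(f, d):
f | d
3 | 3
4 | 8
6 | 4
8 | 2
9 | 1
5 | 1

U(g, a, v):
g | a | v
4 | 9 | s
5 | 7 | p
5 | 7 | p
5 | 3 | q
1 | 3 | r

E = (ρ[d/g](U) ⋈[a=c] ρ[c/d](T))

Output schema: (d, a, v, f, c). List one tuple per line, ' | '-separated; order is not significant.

Row counts bottom-up:
  U → 5
  ρ[d/g](U) → 5
  T → 6
  ρ[c/d](T) → 6
  (ρ[d/g](U) ⋈[a=c] ρ[c/d](T)) → 2

== RESULT ==
d | a | v | f | c
1 | 3 | r | 3 | 3
5 | 3 | q | 3 | 3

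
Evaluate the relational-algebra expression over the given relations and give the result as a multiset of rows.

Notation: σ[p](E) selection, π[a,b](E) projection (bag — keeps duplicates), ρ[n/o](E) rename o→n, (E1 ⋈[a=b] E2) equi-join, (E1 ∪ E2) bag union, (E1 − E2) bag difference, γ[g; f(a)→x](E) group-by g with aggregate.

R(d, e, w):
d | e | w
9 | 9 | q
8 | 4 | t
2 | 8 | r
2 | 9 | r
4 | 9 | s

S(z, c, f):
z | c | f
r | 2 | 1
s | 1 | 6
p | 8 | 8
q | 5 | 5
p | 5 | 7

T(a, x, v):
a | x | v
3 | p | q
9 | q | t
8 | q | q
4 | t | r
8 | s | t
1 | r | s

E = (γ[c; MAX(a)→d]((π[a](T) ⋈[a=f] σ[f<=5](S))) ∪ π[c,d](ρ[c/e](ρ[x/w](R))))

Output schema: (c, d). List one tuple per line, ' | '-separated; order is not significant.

Row counts bottom-up:
  T → 6
  π[a](T) → 6
  S → 5
  σ[f<=5](S) → 2
  (π[a](T) ⋈[a=f] σ[f<=5](S)) → 1
  γ[c; MAX(a)→d]((π[a](T) ⋈[a=f] σ[f<=5](S))) → 1
  R → 5
  ρ[x/w](R) → 5
  ρ[c/e](ρ[x/w](R)) → 5
  π[c,d](ρ[c/e](ρ[x/w](R))) → 5
  (γ[c; MAX(a)→d]((π[a](T) ⋈[a=f] σ[f<=5](S))) ∪ π[c,d](ρ[c/e](ρ[x/w](R)))) → 6

== RESULT ==
c | d
2 | 1
4 | 8
8 | 2
9 | 2
9 | 4
9 | 9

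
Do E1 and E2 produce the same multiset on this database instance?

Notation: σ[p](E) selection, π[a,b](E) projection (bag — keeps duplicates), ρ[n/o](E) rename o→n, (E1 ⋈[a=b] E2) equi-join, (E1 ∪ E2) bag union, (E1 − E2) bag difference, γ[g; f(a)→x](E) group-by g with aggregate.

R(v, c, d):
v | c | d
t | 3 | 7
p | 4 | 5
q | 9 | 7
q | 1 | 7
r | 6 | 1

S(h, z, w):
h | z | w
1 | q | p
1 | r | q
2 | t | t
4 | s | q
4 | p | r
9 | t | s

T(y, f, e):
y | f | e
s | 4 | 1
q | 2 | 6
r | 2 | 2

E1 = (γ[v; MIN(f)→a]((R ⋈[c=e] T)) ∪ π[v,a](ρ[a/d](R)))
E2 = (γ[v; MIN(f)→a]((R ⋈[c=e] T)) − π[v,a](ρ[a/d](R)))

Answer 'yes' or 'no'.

E1 per-node cardinality:
  R → 5
  T → 3
  (R ⋈[c=e] T) → 2
  γ[v; MIN(f)→a]((R ⋈[c=e] T)) → 2
  R → 5
  ρ[a/d](R) → 5
  π[v,a](ρ[a/d](R)) → 5
  (γ[v; MIN(f)→a]((R ⋈[c=e] T)) ∪ π[v,a](ρ[a/d](R))) → 7
E2 per-node cardinality:
  R → 5
  T → 3
  (R ⋈[c=e] T) → 2
  γ[v; MIN(f)→a]((R ⋈[c=e] T)) → 2
  R → 5
  ρ[a/d](R) → 5
  π[v,a](ρ[a/d](R)) → 5
  (γ[v; MIN(f)→a]((R ⋈[c=e] T)) − π[v,a](ρ[a/d](R))) → 2

E1 result:
v | a
p | 5
q | 4
q | 7
q | 7
r | 1
r | 2
t | 7
E2 result:
v | a
q | 4
r | 2
Witness: ('r', 1) appears 1× in E1 but 0× in E2.

no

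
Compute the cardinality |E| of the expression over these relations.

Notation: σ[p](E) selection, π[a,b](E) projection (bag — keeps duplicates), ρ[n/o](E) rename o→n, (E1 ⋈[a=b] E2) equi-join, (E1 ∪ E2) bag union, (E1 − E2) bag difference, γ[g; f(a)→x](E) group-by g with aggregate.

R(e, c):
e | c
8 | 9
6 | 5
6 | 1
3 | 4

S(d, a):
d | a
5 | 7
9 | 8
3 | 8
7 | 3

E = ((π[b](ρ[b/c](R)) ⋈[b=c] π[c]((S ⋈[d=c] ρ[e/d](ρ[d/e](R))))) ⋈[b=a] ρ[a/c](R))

Stepwise |·|:
  R → 4
  ρ[b/c](R) → 4
  π[b](ρ[b/c](R)) → 4
  S → 4
  R → 4
  ρ[d/e](R) → 4
  ρ[e/d](ρ[d/e](R)) → 4
  (S ⋈[d=c] ρ[e/d](ρ[d/e](R))) → 2
  π[c]((S ⋈[d=c] ρ[e/d](ρ[d/e](R)))) → 2
  (π[b](ρ[b/c](R)) ⋈[b=c] π[c]((S ⋈[d=c] ρ[e/d](ρ[d/e](R))))) → 2
  R → 4
  ρ[a/c](R) → 4
  ((π[b](ρ[b/c](R)) ⋈[b=c] π[c]((S ⋈[d=c] ρ[e/d](ρ[d/e](R))))) ⋈[b=a] ρ[a/c](R)) → 2

|E| = 2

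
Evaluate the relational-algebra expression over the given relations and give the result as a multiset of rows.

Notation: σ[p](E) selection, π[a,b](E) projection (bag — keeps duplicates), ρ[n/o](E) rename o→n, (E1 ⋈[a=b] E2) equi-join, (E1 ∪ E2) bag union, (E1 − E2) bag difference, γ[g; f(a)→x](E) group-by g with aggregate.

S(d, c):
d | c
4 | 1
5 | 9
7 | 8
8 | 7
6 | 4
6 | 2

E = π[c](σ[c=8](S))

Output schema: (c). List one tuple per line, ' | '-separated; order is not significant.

Subexpression sizes:
  S → 6
  σ[c=8](S) → 1
  π[c](σ[c=8](S)) → 1

== RESULT ==
c
8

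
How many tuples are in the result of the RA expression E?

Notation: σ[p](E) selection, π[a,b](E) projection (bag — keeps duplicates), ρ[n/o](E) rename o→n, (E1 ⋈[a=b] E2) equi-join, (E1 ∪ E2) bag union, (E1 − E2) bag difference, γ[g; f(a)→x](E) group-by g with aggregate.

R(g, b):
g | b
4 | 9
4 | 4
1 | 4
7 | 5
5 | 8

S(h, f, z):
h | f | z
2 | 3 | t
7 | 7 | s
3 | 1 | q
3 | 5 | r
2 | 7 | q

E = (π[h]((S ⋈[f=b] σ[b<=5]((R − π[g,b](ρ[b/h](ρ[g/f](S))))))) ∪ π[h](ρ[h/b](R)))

Stepwise |·|:
  S → 5
  R → 5
  S → 5
  ρ[g/f](S) → 5
  ρ[b/h](ρ[g/f](S)) → 5
  π[g,b](ρ[b/h](ρ[g/f](S))) → 5
  (R − π[g,b](ρ[b/h](ρ[g/f](S)))) → 5
  σ[b<=5]((R − π[g,b](ρ[b/h](ρ[g/f](S))))) → 3
  (S ⋈[f=b] σ[b<=5]((R − π[g,b](ρ[b/h](ρ[g/f](S)))))) → 1
  π[h]((S ⋈[f=b] σ[b<=5]((R − π[g,b](ρ[b/h](ρ[g/f](S))))))) → 1
  R → 5
  ρ[h/b](R) → 5
  π[h](ρ[h/b](R)) → 5
  (π[h]((S ⋈[f=b] σ[b<=5]((R − π[g,b](ρ[b/h](ρ[g/f](S))))))) ∪ π[h](ρ[h/b](R))) → 6

|E| = 6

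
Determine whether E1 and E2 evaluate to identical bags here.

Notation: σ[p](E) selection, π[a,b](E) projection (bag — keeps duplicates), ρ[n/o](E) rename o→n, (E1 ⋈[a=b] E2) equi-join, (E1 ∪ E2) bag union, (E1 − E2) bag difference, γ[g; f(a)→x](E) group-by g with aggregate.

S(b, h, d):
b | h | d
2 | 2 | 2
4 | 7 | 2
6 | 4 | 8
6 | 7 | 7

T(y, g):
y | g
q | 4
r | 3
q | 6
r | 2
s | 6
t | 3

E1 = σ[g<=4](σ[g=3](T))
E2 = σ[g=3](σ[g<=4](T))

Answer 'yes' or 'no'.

E1 subexpression sizes:
  T → 6
  σ[g=3](T) → 2
  σ[g<=4](σ[g=3](T)) → 2
E2 subexpression sizes:
  T → 6
  σ[g<=4](T) → 4
  σ[g=3](σ[g<=4](T)) → 2

E1 and E2 produce the same multiset:
y | g
r | 3
t | 3

yes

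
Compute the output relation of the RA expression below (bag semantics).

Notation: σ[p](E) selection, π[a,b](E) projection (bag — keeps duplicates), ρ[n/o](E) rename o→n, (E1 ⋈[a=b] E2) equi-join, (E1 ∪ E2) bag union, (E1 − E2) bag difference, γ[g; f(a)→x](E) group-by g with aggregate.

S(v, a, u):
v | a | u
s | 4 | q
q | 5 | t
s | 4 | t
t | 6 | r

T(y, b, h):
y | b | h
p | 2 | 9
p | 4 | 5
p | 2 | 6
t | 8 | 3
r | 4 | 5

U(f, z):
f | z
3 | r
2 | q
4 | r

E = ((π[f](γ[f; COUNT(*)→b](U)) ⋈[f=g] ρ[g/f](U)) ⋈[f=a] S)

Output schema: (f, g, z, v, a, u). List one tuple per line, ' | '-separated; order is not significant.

Per-node cardinality:
  U → 3
  γ[f; COUNT(*)→b](U) → 3
  π[f](γ[f; COUNT(*)→b](U)) → 3
  U → 3
  ρ[g/f](U) → 3
  (π[f](γ[f; COUNT(*)→b](U)) ⋈[f=g] ρ[g/f](U)) → 3
  S → 4
  ((π[f](γ[f; COUNT(*)→b](U)) ⋈[f=g] ρ[g/f](U)) ⋈[f=a] S) → 2

== RESULT ==
f | g | z | v | a | u
4 | 4 | r | s | 4 | q
4 | 4 | r | s | 4 | t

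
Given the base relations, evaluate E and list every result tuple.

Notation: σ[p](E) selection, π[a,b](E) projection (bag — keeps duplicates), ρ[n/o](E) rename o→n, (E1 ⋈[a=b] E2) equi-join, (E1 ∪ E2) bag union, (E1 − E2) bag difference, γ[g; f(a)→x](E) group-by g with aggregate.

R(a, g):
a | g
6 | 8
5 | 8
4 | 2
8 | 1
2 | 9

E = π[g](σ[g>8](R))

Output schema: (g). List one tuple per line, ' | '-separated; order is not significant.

Per-node cardinality:
  R → 5
  σ[g>8](R) → 1
  π[g](σ[g>8](R)) → 1

== RESULT ==
g
9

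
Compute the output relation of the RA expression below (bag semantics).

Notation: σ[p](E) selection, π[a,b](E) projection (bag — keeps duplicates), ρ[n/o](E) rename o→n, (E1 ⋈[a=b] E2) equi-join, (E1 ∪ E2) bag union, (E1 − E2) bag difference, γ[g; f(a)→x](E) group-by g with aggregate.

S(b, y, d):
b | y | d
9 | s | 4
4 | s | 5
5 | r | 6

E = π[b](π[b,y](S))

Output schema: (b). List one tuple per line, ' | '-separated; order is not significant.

Per-node cardinality:
  S → 3
  π[b,y](S) → 3
  π[b](π[b,y](S)) → 3

== RESULT ==
b
4
5
9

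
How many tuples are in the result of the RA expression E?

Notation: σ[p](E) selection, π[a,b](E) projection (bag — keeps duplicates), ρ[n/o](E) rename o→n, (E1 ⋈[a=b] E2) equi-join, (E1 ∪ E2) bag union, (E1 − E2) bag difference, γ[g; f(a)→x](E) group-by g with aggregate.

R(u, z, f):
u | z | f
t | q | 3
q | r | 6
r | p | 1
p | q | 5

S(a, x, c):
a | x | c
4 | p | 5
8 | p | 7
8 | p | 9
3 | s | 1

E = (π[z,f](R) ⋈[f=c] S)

Stepwise |·|:
  R → 4
  π[z,f](R) → 4
  S → 4
  (π[z,f](R) ⋈[f=c] S) → 2

|E| = 2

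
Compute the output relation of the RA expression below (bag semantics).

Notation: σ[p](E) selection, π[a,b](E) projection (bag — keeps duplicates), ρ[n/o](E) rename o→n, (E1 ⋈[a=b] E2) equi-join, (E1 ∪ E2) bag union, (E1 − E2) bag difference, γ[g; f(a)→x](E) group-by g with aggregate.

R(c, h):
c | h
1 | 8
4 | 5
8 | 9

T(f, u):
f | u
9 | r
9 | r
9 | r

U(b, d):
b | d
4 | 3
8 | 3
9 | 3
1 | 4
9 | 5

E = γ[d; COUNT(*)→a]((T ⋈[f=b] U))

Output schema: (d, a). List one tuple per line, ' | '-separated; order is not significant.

Per-node cardinality:
  T → 3
  U → 5
  (T ⋈[f=b] U) → 6
  γ[d; COUNT(*)→a]((T ⋈[f=b] U)) → 2

== RESULT ==
d | a
3 | 3
5 | 3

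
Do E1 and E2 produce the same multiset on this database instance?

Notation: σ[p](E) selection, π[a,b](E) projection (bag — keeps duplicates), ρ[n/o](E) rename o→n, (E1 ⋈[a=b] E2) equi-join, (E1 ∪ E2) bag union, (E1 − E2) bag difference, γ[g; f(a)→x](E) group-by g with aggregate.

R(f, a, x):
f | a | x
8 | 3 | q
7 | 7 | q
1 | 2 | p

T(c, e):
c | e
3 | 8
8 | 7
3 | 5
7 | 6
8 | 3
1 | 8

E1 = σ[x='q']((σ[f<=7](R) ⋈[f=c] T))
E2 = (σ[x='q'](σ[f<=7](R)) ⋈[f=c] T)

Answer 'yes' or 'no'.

E1 per-node cardinality:
  R → 3
  σ[f<=7](R) → 2
  T → 6
  (σ[f<=7](R) ⋈[f=c] T) → 2
  σ[x='q']((σ[f<=7](R) ⋈[f=c] T)) → 1
E2 per-node cardinality:
  R → 3
  σ[f<=7](R) → 2
  σ[x='q'](σ[f<=7](R)) → 1
  T → 6
  (σ[x='q'](σ[f<=7](R)) ⋈[f=c] T) → 1

E1 and E2 produce the same multiset:
f | a | x | c | e
7 | 7 | q | 7 | 6

yes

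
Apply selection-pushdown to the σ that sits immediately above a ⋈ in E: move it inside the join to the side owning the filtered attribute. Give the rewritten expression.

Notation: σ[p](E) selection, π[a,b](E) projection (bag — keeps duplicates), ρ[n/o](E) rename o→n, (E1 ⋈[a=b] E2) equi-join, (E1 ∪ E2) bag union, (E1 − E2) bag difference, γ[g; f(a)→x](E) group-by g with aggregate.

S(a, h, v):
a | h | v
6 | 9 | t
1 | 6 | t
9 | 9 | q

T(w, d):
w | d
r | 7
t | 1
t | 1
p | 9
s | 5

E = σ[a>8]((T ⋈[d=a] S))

σ filters on a, owned by the right side.
E' = (T ⋈[d=a] σ[a>8](S))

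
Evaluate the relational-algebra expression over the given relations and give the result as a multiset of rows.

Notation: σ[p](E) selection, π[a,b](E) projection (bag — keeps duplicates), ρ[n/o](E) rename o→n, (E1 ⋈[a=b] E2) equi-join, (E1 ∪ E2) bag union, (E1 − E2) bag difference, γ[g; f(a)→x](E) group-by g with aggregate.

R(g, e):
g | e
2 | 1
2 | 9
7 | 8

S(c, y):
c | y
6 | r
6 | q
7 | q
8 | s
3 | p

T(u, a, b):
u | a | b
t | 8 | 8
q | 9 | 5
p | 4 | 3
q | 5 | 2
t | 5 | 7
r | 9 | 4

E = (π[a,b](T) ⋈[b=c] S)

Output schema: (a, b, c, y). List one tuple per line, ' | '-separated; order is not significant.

Stepwise |·|:
  T → 6
  π[a,b](T) → 6
  S → 5
  (π[a,b](T) ⋈[b=c] S) → 3

== RESULT ==
a | b | c | y
4 | 3 | 3 | p
5 | 7 | 7 | q
8 | 8 | 8 | s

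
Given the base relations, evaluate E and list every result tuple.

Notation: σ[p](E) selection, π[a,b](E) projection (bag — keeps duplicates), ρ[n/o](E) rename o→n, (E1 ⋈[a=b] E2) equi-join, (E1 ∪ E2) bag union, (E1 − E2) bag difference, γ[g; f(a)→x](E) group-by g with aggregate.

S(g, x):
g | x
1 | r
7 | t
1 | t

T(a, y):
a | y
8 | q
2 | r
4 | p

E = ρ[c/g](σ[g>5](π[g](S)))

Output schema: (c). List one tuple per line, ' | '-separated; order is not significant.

Stepwise |·|:
  S → 3
  π[g](S) → 3
  σ[g>5](π[g](S)) → 1
  ρ[c/g](σ[g>5](π[g](S))) → 1

== RESULT ==
c
7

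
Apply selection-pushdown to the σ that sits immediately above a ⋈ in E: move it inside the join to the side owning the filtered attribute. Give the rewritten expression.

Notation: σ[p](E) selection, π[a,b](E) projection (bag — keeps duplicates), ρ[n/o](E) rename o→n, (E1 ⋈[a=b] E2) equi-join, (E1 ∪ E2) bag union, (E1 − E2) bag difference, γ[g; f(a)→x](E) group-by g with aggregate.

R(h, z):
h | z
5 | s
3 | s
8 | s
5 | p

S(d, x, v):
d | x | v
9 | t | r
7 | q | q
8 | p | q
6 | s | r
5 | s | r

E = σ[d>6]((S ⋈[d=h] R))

σ filters on d, owned by the left side.
E' = (σ[d>6](S) ⋈[d=h] R)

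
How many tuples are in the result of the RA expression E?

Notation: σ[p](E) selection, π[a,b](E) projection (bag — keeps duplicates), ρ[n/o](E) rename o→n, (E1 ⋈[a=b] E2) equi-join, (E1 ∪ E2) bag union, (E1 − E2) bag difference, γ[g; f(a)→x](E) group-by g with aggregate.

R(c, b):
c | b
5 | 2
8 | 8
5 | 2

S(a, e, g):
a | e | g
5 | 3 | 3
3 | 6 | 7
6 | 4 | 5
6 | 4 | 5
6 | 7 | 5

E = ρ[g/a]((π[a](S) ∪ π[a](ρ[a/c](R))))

Stepwise |·|:
  S → 5
  π[a](S) → 5
  R → 3
  ρ[a/c](R) → 3
  π[a](ρ[a/c](R)) → 3
  (π[a](S) ∪ π[a](ρ[a/c](R))) → 8
  ρ[g/a]((π[a](S) ∪ π[a](ρ[a/c](R)))) → 8

|E| = 8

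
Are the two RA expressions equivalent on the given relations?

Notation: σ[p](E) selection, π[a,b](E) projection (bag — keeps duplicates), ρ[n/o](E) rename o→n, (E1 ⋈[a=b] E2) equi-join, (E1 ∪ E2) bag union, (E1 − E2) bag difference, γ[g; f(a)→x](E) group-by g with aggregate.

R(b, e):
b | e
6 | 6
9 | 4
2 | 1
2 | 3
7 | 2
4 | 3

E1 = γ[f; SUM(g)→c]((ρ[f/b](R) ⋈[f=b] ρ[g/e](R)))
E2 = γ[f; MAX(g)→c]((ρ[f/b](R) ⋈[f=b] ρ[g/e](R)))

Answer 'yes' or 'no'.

E1 subexpression sizes:
  R → 6
  ρ[f/b](R) → 6
  R → 6
  ρ[g/e](R) → 6
  (ρ[f/b](R) ⋈[f=b] ρ[g/e](R)) → 8
  γ[f; SUM(g)→c]((ρ[f/b](R) ⋈[f=b] ρ[g/e](R))) → 5
E2 subexpression sizes:
  R → 6
  ρ[f/b](R) → 6
  R → 6
  ρ[g/e](R) → 6
  (ρ[f/b](R) ⋈[f=b] ρ[g/e](R)) → 8
  γ[f; MAX(g)→c]((ρ[f/b](R) ⋈[f=b] ρ[g/e](R))) → 5

E1 result:
f | c
2 | 8
4 | 3
6 | 6
7 | 2
9 | 4
E2 result:
f | c
2 | 3
4 | 3
6 | 6
7 | 2
9 | 4
Witness: (2, 8) appears 1× in E1 but 0× in E2.

no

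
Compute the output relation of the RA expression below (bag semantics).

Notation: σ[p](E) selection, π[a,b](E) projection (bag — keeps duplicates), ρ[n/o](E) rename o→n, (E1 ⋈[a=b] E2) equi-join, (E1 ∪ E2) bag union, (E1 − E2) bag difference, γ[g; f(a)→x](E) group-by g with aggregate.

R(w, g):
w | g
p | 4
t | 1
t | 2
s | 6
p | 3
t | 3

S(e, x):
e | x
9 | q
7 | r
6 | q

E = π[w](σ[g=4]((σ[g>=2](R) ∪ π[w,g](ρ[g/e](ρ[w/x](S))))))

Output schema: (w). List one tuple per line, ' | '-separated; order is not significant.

Stepwise |·|:
  R → 6
  σ[g>=2](R) → 5
  S → 3
  ρ[w/x](S) → 3
  ρ[g/e](ρ[w/x](S)) → 3
  π[w,g](ρ[g/e](ρ[w/x](S))) → 3
  (σ[g>=2](R) ∪ π[w,g](ρ[g/e](ρ[w/x](S)))) → 8
  σ[g=4]((σ[g>=2](R) ∪ π[w,g](ρ[g/e](ρ[w/x](S))))) → 1
  π[w](σ[g=4]((σ[g>=2](R) ∪ π[w,g](ρ[g/e](ρ[w/x](S)))))) → 1

== RESULT ==
w
p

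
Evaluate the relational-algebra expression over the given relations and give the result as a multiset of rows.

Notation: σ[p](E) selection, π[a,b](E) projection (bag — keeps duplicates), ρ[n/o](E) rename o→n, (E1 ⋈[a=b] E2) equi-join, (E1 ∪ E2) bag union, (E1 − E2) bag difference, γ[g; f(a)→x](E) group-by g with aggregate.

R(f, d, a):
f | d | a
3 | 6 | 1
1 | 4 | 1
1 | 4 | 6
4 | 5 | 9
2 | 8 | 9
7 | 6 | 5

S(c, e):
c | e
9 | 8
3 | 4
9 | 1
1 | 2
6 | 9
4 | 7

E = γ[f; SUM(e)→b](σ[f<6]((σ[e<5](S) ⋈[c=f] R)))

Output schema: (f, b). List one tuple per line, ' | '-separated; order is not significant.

Row counts bottom-up:
  S → 6
  σ[e<5](S) → 3
  R → 6
  (σ[e<5](S) ⋈[c=f] R) → 3
  σ[f<6]((σ[e<5](S) ⋈[c=f] R)) → 3
  γ[f; SUM(e)→b](σ[f<6]((σ[e<5](S) ⋈[c=f] R))) → 2

== RESULT ==
f | b
1 | 4
3 | 4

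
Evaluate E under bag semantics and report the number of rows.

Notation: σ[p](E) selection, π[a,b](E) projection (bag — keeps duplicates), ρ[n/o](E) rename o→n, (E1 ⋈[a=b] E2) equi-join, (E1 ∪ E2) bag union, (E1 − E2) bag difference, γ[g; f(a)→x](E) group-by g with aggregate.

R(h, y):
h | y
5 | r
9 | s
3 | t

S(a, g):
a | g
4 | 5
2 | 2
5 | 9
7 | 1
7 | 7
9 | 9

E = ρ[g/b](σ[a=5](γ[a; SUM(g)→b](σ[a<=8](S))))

Subexpression sizes:
  S → 6
  σ[a<=8](S) → 5
  γ[a; SUM(g)→b](σ[a<=8](S)) → 4
  σ[a=5](γ[a; SUM(g)→b](σ[a<=8](S))) → 1
  ρ[g/b](σ[a=5](γ[a; SUM(g)→b](σ[a<=8](S)))) → 1

|E| = 1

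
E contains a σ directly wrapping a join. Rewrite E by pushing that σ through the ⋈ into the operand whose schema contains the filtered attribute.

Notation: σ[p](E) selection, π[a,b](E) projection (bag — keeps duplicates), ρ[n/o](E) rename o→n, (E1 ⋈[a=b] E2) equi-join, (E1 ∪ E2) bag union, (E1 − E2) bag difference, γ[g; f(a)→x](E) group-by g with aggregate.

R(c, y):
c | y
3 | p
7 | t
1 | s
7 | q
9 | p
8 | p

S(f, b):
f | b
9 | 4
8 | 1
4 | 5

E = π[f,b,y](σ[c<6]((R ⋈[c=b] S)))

σ filters on c, owned by the left side.
E' = π[f,b,y]((σ[c<6](R) ⋈[c=b] S))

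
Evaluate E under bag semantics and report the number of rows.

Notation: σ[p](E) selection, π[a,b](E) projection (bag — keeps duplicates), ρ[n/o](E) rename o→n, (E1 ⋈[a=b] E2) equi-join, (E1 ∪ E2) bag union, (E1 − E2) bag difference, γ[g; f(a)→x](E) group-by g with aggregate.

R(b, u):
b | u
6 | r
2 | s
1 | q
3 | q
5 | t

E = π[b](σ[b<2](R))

Stepwise |·|:
  R → 5
  σ[b<2](R) → 1
  π[b](σ[b<2](R)) → 1

|E| = 1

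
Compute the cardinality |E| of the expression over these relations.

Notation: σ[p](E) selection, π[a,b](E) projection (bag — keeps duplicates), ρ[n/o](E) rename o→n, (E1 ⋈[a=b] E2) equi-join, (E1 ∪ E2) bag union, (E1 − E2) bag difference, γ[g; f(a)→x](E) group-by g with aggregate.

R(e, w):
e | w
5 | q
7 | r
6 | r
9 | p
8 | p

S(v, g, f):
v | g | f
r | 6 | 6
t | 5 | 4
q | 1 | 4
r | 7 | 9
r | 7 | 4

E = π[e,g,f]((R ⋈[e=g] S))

Row counts bottom-up:
  R → 5
  S → 5
  (R ⋈[e=g] S) → 4
  π[e,g,f]((R ⋈[e=g] S)) → 4

|E| = 4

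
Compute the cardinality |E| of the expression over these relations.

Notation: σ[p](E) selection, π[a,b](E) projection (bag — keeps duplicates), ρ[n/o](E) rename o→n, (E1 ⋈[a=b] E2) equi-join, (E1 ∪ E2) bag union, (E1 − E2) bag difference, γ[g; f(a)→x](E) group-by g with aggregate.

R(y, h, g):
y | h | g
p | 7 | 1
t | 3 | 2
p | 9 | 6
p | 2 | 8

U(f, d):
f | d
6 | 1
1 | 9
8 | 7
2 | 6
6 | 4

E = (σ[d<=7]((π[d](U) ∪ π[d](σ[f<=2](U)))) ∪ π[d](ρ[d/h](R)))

Per-node cardinality:
  U → 5
  π[d](U) → 5
  U → 5
  σ[f<=2](U) → 2
  π[d](σ[f<=2](U)) → 2
  (π[d](U) ∪ π[d](σ[f<=2](U))) → 7
  σ[d<=7]((π[d](U) ∪ π[d](σ[f<=2](U)))) → 5
  R → 4
  ρ[d/h](R) → 4
  π[d](ρ[d/h](R)) → 4
  (σ[d<=7]((π[d](U) ∪ π[d](σ[f<=2](U)))) ∪ π[d](ρ[d/h](R))) → 9

|E| = 9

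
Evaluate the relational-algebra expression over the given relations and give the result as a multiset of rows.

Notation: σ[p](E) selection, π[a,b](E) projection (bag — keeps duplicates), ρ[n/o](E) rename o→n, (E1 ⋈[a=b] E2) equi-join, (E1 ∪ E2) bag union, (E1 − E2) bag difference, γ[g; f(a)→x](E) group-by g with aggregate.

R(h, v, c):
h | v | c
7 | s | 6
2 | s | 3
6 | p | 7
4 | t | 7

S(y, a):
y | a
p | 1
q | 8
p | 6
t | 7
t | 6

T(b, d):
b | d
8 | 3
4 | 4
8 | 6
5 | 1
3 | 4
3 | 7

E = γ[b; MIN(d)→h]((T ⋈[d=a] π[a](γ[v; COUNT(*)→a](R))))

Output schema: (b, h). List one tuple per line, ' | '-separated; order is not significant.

Row counts bottom-up:
  T → 6
  R → 4
  γ[v; COUNT(*)→a](R) → 3
  π[a](γ[v; COUNT(*)→a](R)) → 3
  (T ⋈[d=a] π[a](γ[v; COUNT(*)→a](R))) → 2
  γ[b; MIN(d)→h]((T ⋈[d=a] π[a](γ[v; COUNT(*)→a](R)))) → 1

== RESULT ==
b | h
5 | 1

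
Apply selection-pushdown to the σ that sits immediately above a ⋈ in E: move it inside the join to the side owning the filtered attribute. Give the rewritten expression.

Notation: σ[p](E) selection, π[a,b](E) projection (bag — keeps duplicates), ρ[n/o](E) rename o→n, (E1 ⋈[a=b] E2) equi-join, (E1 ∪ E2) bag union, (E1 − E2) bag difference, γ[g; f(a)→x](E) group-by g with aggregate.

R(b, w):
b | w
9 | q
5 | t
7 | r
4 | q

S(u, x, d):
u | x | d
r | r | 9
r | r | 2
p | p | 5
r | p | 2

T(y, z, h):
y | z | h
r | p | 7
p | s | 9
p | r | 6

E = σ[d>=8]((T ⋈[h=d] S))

σ filters on d, owned by the right side.
E' = (T ⋈[h=d] σ[d>=8](S))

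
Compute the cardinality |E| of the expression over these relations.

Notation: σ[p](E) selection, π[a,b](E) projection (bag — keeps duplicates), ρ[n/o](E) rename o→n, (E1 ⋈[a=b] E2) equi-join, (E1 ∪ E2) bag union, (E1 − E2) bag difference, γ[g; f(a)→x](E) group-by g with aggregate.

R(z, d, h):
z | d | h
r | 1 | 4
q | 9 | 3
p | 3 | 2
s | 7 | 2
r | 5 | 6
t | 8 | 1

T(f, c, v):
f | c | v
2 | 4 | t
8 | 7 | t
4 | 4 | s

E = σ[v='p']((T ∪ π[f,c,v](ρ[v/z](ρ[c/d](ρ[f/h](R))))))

Stepwise |·|:
  T → 3
  R → 6
  ρ[f/h](R) → 6
  ρ[c/d](ρ[f/h](R)) → 6
  ρ[v/z](ρ[c/d](ρ[f/h](R))) → 6
  π[f,c,v](ρ[v/z](ρ[c/d](ρ[f/h](R)))) → 6
  (T ∪ π[f,c,v](ρ[v/z](ρ[c/d](ρ[f/h](R))))) → 9
  σ[v='p']((T ∪ π[f,c,v](ρ[v/z](ρ[c/d](ρ[f/h](R)))))) → 1

|E| = 1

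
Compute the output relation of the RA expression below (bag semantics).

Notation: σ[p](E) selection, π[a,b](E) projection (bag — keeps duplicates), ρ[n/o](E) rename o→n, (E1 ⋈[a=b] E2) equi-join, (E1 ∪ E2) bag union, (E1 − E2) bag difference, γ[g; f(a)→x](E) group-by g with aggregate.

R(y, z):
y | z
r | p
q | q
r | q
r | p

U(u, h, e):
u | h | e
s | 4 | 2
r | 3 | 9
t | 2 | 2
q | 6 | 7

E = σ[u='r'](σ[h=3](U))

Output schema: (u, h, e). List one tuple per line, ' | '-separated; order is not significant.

Per-node cardinality:
  U → 4
  σ[h=3](U) → 1
  σ[u='r'](σ[h=3](U)) → 1

== RESULT ==
u | h | e
r | 3 | 9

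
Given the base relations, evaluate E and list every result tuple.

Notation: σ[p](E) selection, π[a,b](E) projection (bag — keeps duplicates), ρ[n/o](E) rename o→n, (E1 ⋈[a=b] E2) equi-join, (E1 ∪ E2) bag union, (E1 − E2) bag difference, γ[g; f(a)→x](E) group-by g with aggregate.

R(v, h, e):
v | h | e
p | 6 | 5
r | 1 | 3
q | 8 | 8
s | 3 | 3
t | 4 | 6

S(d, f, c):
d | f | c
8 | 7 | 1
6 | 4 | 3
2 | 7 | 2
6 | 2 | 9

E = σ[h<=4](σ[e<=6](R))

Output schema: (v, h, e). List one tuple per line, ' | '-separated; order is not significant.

Subexpression sizes:
  R → 5
  σ[e<=6](R) → 4
  σ[h<=4](σ[e<=6](R)) → 3

== RESULT ==
v | h | e
r | 1 | 3
s | 3 | 3
t | 4 | 6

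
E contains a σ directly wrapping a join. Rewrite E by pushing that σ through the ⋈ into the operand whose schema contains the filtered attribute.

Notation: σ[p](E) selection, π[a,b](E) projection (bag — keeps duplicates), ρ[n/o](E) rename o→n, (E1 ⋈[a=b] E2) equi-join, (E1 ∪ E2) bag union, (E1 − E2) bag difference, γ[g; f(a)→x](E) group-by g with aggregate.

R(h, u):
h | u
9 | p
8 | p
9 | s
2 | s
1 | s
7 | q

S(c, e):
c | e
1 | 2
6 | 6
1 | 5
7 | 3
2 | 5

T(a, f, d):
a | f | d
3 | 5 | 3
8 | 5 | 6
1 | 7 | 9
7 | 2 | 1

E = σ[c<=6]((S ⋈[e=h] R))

σ filters on c, owned by the left side.
E' = (σ[c<=6](S) ⋈[e=h] R)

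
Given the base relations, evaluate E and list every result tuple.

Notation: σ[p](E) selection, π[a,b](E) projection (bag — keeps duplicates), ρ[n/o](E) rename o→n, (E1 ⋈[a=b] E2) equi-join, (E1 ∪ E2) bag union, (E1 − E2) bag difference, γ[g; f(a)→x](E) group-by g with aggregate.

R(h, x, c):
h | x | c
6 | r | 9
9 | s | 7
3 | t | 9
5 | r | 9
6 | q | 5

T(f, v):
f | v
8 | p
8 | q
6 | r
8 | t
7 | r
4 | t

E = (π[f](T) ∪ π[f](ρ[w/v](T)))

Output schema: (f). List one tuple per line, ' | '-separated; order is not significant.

Stepwise |·|:
  T → 6
  π[f](T) → 6
  T → 6
  ρ[w/v](T) → 6
  π[f](ρ[w/v](T)) → 6
  (π[f](T) ∪ π[f](ρ[w/v](T))) → 12

== RESULT ==
f
4
4
6
6
7
7
8
8
8
8
8
8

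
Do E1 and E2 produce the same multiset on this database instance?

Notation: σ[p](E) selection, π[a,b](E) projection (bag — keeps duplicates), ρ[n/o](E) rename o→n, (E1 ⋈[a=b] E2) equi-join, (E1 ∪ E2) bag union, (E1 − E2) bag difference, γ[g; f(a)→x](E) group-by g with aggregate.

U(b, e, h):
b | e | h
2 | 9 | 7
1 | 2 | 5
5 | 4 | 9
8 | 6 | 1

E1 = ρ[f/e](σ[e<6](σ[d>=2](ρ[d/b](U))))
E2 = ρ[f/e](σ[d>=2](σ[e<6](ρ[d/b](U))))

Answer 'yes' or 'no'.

E1 row counts bottom-up:
  U → 4
  ρ[d/b](U) → 4
  σ[d>=2](ρ[d/b](U)) → 3
  σ[e<6](σ[d>=2](ρ[d/b](U))) → 1
  ρ[f/e](σ[e<6](σ[d>=2](ρ[d/b](U)))) → 1
E2 row counts bottom-up:
  U → 4
  ρ[d/b](U) → 4
  σ[e<6](ρ[d/b](U)) → 2
  σ[d>=2](σ[e<6](ρ[d/b](U))) → 1
  ρ[f/e](σ[d>=2](σ[e<6](ρ[d/b](U)))) → 1

E1 and E2 produce the same multiset:
d | f | h
5 | 4 | 9

yes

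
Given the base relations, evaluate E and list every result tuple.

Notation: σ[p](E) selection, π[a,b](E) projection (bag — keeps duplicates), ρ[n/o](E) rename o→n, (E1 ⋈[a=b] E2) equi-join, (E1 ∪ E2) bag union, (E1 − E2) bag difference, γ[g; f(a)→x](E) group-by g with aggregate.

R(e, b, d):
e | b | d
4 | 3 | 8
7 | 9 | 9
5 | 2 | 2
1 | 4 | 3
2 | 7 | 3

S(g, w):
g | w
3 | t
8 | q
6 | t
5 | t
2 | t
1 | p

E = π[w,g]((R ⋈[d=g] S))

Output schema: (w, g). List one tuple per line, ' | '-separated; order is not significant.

Stepwise |·|:
  R → 5
  S → 6
  (R ⋈[d=g] S) → 4
  π[w,g]((R ⋈[d=g] S)) → 4

== RESULT ==
w | g
q | 8
t | 2
t | 3
t | 3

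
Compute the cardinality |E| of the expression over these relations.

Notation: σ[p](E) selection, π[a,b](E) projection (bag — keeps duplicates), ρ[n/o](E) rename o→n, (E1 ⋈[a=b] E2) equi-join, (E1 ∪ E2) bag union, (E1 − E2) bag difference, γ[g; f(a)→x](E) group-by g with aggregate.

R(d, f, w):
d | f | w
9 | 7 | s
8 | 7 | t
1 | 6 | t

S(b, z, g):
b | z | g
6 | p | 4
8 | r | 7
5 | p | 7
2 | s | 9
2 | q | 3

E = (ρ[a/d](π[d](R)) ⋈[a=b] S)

Row counts bottom-up:
  R → 3
  π[d](R) → 3
  ρ[a/d](π[d](R)) → 3
  S → 5
  (ρ[a/d](π[d](R)) ⋈[a=b] S) → 1

|E| = 1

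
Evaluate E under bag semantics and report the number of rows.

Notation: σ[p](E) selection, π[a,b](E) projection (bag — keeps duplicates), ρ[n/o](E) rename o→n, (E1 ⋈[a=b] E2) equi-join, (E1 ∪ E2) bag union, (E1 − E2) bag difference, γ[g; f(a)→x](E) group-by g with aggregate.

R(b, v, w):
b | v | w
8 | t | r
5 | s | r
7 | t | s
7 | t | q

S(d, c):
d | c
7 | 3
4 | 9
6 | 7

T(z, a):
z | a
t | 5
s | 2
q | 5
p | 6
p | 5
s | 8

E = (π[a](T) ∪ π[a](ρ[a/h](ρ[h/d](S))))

Stepwise |·|:
  T → 6
  π[a](T) → 6
  S → 3
  ρ[h/d](S) → 3
  ρ[a/h](ρ[h/d](S)) → 3
  π[a](ρ[a/h](ρ[h/d](S))) → 3
  (π[a](T) ∪ π[a](ρ[a/h](ρ[h/d](S)))) → 9

|E| = 9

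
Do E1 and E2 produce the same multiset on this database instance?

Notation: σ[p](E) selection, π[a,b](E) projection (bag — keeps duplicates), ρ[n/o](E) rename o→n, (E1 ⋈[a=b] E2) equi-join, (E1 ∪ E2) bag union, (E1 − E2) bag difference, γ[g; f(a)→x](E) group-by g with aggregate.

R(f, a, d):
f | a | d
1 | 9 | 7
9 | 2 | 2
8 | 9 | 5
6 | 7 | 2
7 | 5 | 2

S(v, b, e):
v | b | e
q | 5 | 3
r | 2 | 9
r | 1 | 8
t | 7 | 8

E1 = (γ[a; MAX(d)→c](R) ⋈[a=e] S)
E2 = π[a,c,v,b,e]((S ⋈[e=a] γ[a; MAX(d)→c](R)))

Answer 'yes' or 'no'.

E1 subexpression sizes:
  R → 5
  γ[a; MAX(d)→c](R) → 4
  S → 4
  (γ[a; MAX(d)→c](R) ⋈[a=e] S) → 1
E2 subexpression sizes:
  S → 4
  R → 5
  γ[a; MAX(d)→c](R) → 4
  (S ⋈[e=a] γ[a; MAX(d)→c](R)) → 1
  π[a,c,v,b,e]((S ⋈[e=a] γ[a; MAX(d)→c](R))) → 1

E1 and E2 produce the same multiset:
a | c | v | b | e
9 | 7 | r | 2 | 9

yes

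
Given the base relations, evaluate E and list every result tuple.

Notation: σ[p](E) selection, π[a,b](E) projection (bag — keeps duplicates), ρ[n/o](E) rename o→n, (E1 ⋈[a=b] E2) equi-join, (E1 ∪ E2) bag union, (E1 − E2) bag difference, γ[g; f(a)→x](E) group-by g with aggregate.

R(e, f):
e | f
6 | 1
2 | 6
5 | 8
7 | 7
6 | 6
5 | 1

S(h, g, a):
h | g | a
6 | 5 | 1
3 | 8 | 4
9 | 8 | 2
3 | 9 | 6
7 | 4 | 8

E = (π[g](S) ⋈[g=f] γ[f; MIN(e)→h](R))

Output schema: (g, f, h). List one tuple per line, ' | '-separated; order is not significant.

Per-node cardinality:
  S → 5
  π[g](S) → 5
  R → 6
  γ[f; MIN(e)→h](R) → 4
  (π[g](S) ⋈[g=f] γ[f; MIN(e)→h](R)) → 2

== RESULT ==
g | f | h
8 | 8 | 5
8 | 8 | 5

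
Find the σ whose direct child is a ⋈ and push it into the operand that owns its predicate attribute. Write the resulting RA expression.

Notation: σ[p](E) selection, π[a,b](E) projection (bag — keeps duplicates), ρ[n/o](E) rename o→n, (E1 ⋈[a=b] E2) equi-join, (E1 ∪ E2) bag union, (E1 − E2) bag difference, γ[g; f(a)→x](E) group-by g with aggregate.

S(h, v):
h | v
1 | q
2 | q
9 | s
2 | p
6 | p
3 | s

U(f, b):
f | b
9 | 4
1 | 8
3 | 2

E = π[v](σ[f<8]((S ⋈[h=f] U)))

σ filters on f, owned by the right side.
E' = π[v]((S ⋈[h=f] σ[f<8](U)))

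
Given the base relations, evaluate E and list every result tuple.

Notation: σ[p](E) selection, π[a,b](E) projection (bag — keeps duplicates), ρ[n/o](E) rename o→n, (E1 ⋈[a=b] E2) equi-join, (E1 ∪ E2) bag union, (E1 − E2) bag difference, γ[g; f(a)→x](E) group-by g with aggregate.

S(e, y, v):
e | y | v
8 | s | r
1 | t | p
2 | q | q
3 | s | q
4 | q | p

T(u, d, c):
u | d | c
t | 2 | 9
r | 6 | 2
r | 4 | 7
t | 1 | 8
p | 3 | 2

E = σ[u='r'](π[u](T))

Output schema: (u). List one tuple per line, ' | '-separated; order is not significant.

Row counts bottom-up:
  T → 5
  π[u](T) → 5
  σ[u='r'](π[u](T)) → 2

== RESULT ==
u
r
r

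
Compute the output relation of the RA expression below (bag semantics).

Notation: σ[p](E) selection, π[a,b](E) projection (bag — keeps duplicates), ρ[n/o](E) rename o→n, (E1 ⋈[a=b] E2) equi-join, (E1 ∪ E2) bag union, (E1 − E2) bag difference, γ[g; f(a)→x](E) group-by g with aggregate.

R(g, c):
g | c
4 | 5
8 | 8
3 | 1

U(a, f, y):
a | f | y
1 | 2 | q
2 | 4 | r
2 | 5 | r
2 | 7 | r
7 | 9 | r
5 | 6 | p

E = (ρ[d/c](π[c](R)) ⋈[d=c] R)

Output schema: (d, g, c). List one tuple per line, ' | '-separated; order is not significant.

Stepwise |·|:
  R → 3
  π[c](R) → 3
  ρ[d/c](π[c](R)) → 3
  R → 3
  (ρ[d/c](π[c](R)) ⋈[d=c] R) → 3

== RESULT ==
d | g | c
1 | 3 | 1
5 | 4 | 5
8 | 8 | 8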